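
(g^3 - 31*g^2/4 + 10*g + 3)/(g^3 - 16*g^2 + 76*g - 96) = (g + 1/4)/(g - 8)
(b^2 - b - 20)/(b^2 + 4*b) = (b - 5)/b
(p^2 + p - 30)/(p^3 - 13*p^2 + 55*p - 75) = (p + 6)/(p^2 - 8*p + 15)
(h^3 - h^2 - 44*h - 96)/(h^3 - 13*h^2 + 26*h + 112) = (h^2 + 7*h + 12)/(h^2 - 5*h - 14)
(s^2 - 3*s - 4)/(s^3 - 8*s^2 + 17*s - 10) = (s^2 - 3*s - 4)/(s^3 - 8*s^2 + 17*s - 10)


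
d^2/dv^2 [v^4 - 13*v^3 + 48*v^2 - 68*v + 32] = 12*v^2 - 78*v + 96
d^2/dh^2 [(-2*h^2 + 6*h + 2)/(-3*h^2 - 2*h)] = 4*(-33*h^3 - 27*h^2 - 18*h - 4)/(h^3*(27*h^3 + 54*h^2 + 36*h + 8))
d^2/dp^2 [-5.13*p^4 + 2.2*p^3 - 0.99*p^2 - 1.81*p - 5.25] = -61.56*p^2 + 13.2*p - 1.98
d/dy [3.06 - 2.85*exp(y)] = -2.85*exp(y)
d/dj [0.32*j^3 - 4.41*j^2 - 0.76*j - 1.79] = 0.96*j^2 - 8.82*j - 0.76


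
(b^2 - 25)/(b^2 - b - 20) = (b + 5)/(b + 4)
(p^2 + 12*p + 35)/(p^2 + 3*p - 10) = (p + 7)/(p - 2)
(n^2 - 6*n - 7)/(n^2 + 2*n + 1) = (n - 7)/(n + 1)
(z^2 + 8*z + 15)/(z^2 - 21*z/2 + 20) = 2*(z^2 + 8*z + 15)/(2*z^2 - 21*z + 40)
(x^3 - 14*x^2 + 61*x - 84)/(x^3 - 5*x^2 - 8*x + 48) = (x^2 - 10*x + 21)/(x^2 - x - 12)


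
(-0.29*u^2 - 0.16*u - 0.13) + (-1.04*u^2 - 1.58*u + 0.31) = -1.33*u^2 - 1.74*u + 0.18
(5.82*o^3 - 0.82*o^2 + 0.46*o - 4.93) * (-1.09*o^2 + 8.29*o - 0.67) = -6.3438*o^5 + 49.1416*o^4 - 11.1986*o^3 + 9.7365*o^2 - 41.1779*o + 3.3031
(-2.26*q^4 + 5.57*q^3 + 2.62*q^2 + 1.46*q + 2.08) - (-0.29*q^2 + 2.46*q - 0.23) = -2.26*q^4 + 5.57*q^3 + 2.91*q^2 - 1.0*q + 2.31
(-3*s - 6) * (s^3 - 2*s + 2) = -3*s^4 - 6*s^3 + 6*s^2 + 6*s - 12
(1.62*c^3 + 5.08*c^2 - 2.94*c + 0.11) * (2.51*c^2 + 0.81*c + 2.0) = 4.0662*c^5 + 14.063*c^4 - 0.0245999999999986*c^3 + 8.0547*c^2 - 5.7909*c + 0.22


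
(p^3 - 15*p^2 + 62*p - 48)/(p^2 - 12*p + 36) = (p^2 - 9*p + 8)/(p - 6)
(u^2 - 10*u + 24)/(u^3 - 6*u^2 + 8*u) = (u - 6)/(u*(u - 2))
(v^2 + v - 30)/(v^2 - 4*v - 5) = (v + 6)/(v + 1)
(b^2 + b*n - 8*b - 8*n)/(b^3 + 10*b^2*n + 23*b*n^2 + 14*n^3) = (b - 8)/(b^2 + 9*b*n + 14*n^2)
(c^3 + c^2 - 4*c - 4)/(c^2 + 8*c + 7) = (c^2 - 4)/(c + 7)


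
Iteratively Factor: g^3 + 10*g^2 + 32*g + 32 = (g + 4)*(g^2 + 6*g + 8) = (g + 2)*(g + 4)*(g + 4)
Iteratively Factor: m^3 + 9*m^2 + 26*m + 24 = (m + 4)*(m^2 + 5*m + 6) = (m + 2)*(m + 4)*(m + 3)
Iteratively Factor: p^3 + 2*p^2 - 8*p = (p)*(p^2 + 2*p - 8) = p*(p - 2)*(p + 4)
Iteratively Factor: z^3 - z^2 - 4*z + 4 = (z + 2)*(z^2 - 3*z + 2) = (z - 2)*(z + 2)*(z - 1)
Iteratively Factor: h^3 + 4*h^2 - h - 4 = (h - 1)*(h^2 + 5*h + 4) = (h - 1)*(h + 1)*(h + 4)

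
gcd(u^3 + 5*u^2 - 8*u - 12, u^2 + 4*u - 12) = u^2 + 4*u - 12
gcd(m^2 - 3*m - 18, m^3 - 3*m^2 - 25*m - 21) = m + 3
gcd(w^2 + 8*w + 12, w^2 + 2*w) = w + 2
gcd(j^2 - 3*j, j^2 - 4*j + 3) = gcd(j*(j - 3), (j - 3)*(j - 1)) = j - 3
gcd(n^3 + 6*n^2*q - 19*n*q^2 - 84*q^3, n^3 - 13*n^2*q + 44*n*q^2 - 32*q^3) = -n + 4*q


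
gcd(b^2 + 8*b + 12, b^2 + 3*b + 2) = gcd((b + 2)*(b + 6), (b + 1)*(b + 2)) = b + 2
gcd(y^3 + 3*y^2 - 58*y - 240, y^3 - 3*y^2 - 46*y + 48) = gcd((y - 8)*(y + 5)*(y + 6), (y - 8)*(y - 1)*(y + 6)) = y^2 - 2*y - 48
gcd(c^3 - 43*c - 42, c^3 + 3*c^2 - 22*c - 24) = c^2 + 7*c + 6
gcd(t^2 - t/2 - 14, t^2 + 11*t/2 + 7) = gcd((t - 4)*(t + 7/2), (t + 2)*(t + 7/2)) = t + 7/2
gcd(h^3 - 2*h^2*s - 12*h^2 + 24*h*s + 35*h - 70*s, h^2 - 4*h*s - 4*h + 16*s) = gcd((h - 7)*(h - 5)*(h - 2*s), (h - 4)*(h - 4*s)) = 1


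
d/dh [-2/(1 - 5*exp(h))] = -10*exp(h)/(5*exp(h) - 1)^2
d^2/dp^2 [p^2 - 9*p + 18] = 2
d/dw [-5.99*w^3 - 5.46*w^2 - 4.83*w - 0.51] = -17.97*w^2 - 10.92*w - 4.83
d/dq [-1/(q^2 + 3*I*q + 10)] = (2*q + 3*I)/(q^2 + 3*I*q + 10)^2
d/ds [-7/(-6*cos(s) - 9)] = 14*sin(s)/(3*(2*cos(s) + 3)^2)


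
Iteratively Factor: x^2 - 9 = (x - 3)*(x + 3)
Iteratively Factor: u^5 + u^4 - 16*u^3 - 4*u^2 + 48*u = (u - 3)*(u^4 + 4*u^3 - 4*u^2 - 16*u) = u*(u - 3)*(u^3 + 4*u^2 - 4*u - 16) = u*(u - 3)*(u + 2)*(u^2 + 2*u - 8) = u*(u - 3)*(u + 2)*(u + 4)*(u - 2)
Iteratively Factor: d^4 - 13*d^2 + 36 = (d + 2)*(d^3 - 2*d^2 - 9*d + 18) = (d + 2)*(d + 3)*(d^2 - 5*d + 6) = (d - 2)*(d + 2)*(d + 3)*(d - 3)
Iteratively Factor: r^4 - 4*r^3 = (r - 4)*(r^3) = r*(r - 4)*(r^2) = r^2*(r - 4)*(r)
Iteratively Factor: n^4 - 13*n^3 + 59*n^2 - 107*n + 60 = (n - 5)*(n^3 - 8*n^2 + 19*n - 12) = (n - 5)*(n - 1)*(n^2 - 7*n + 12) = (n - 5)*(n - 3)*(n - 1)*(n - 4)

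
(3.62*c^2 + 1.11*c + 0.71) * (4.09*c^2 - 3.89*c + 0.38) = 14.8058*c^4 - 9.5419*c^3 - 0.0384000000000011*c^2 - 2.3401*c + 0.2698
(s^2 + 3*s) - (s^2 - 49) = 3*s + 49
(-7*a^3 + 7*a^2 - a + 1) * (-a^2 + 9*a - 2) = 7*a^5 - 70*a^4 + 78*a^3 - 24*a^2 + 11*a - 2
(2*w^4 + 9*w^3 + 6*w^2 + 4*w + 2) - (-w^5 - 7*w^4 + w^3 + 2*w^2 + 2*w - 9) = w^5 + 9*w^4 + 8*w^3 + 4*w^2 + 2*w + 11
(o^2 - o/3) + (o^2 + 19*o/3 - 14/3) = 2*o^2 + 6*o - 14/3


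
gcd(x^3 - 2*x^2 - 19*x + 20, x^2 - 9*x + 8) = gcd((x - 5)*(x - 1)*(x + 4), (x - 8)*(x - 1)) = x - 1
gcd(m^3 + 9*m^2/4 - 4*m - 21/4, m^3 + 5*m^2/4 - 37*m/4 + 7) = m - 7/4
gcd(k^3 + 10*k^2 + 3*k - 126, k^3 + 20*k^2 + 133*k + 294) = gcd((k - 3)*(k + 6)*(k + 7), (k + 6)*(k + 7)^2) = k^2 + 13*k + 42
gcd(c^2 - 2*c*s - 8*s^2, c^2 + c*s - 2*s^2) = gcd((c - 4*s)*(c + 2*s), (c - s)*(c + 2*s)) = c + 2*s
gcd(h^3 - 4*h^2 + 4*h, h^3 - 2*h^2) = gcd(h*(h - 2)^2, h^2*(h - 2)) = h^2 - 2*h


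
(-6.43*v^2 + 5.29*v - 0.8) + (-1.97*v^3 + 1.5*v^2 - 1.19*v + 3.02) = -1.97*v^3 - 4.93*v^2 + 4.1*v + 2.22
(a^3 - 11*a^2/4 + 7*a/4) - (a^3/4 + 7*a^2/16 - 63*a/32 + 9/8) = 3*a^3/4 - 51*a^2/16 + 119*a/32 - 9/8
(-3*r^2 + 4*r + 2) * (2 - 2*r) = 6*r^3 - 14*r^2 + 4*r + 4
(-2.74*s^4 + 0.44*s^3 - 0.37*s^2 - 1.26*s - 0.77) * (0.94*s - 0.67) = -2.5756*s^5 + 2.2494*s^4 - 0.6426*s^3 - 0.9365*s^2 + 0.1204*s + 0.5159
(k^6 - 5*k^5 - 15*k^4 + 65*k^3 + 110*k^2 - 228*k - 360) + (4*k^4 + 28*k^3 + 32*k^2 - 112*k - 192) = k^6 - 5*k^5 - 11*k^4 + 93*k^3 + 142*k^2 - 340*k - 552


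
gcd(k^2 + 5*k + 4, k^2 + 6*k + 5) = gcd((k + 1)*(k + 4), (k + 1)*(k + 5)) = k + 1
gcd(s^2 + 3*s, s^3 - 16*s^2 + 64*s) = s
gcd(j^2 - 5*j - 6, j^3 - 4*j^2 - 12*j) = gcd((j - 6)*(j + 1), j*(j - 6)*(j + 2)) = j - 6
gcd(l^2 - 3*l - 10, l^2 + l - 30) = l - 5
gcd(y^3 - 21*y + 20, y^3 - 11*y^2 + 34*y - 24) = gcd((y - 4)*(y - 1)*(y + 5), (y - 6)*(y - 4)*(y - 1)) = y^2 - 5*y + 4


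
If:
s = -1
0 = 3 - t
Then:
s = -1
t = 3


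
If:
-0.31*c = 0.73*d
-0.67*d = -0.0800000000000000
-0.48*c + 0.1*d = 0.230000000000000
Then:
No Solution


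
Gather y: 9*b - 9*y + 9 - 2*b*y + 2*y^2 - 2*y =9*b + 2*y^2 + y*(-2*b - 11) + 9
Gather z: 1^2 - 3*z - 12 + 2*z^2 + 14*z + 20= 2*z^2 + 11*z + 9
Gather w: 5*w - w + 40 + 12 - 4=4*w + 48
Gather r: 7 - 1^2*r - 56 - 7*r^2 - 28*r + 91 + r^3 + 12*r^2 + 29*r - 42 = r^3 + 5*r^2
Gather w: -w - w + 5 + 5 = 10 - 2*w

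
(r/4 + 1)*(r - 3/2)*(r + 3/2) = r^3/4 + r^2 - 9*r/16 - 9/4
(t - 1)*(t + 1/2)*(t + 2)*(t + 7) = t^4 + 17*t^3/2 + 9*t^2 - 23*t/2 - 7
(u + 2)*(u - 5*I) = u^2 + 2*u - 5*I*u - 10*I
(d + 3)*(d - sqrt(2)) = d^2 - sqrt(2)*d + 3*d - 3*sqrt(2)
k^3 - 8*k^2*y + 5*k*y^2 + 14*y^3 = (k - 7*y)*(k - 2*y)*(k + y)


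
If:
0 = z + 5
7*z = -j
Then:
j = 35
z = -5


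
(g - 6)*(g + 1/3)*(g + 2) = g^3 - 11*g^2/3 - 40*g/3 - 4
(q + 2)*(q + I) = q^2 + 2*q + I*q + 2*I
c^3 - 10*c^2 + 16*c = c*(c - 8)*(c - 2)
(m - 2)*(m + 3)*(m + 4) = m^3 + 5*m^2 - 2*m - 24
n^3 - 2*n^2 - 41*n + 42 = (n - 7)*(n - 1)*(n + 6)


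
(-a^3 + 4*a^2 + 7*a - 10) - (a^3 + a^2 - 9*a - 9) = -2*a^3 + 3*a^2 + 16*a - 1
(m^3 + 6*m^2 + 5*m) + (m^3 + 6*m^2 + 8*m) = 2*m^3 + 12*m^2 + 13*m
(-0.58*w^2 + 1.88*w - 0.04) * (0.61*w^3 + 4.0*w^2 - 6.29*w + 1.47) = -0.3538*w^5 - 1.1732*w^4 + 11.1438*w^3 - 12.8378*w^2 + 3.0152*w - 0.0588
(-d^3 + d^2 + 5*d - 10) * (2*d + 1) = -2*d^4 + d^3 + 11*d^2 - 15*d - 10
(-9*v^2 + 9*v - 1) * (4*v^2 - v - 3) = -36*v^4 + 45*v^3 + 14*v^2 - 26*v + 3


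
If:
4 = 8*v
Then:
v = 1/2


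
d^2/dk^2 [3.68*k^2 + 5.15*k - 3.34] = 7.36000000000000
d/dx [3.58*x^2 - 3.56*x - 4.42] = 7.16*x - 3.56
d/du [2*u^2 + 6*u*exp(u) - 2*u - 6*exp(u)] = 6*u*exp(u) + 4*u - 2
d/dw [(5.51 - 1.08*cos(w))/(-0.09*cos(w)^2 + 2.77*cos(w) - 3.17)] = (0.0972*cos(w)^2 - 0.9918*cos(w) + 11.8391)*sin(w)/(0.0081*cos(w)^4 - 0.4986*cos(w)^3 + 8.2435*cos(w)^2 - 17.5618*cos(w) + 10.0489)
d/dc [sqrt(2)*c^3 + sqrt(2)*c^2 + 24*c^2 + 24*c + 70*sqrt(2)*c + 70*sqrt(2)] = 3*sqrt(2)*c^2 + 2*sqrt(2)*c + 48*c + 24 + 70*sqrt(2)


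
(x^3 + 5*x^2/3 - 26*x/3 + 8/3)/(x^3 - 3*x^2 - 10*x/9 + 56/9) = 3*(3*x^2 + 11*x - 4)/(9*x^2 - 9*x - 28)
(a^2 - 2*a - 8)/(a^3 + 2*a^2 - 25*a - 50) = (a - 4)/(a^2 - 25)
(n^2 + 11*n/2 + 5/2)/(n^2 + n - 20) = (n + 1/2)/(n - 4)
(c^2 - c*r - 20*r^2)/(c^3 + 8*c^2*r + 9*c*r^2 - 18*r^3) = (c^2 - c*r - 20*r^2)/(c^3 + 8*c^2*r + 9*c*r^2 - 18*r^3)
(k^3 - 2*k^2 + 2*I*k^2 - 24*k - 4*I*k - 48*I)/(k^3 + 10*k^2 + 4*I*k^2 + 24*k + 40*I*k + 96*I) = (k^2 + k*(-6 + 2*I) - 12*I)/(k^2 + k*(6 + 4*I) + 24*I)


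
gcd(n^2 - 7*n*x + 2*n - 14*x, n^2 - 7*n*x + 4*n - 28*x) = -n + 7*x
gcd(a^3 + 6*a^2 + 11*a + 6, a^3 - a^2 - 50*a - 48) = a + 1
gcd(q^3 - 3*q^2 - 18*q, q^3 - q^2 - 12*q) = q^2 + 3*q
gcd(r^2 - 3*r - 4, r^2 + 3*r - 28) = r - 4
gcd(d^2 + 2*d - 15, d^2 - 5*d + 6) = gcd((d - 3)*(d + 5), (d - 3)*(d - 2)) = d - 3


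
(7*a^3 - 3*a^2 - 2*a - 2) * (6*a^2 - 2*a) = 42*a^5 - 32*a^4 - 6*a^3 - 8*a^2 + 4*a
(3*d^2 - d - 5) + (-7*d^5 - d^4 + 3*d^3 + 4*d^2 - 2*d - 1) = -7*d^5 - d^4 + 3*d^3 + 7*d^2 - 3*d - 6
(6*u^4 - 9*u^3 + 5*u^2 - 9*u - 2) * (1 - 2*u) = -12*u^5 + 24*u^4 - 19*u^3 + 23*u^2 - 5*u - 2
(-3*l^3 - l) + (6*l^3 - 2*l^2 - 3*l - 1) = 3*l^3 - 2*l^2 - 4*l - 1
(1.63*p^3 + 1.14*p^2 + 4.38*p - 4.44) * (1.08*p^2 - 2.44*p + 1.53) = 1.7604*p^5 - 2.746*p^4 + 4.4427*p^3 - 13.7382*p^2 + 17.535*p - 6.7932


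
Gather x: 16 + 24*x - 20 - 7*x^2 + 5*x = -7*x^2 + 29*x - 4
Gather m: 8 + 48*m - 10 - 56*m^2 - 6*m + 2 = -56*m^2 + 42*m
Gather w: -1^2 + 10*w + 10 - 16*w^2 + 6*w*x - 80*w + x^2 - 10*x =-16*w^2 + w*(6*x - 70) + x^2 - 10*x + 9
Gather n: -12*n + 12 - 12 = -12*n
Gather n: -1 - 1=-2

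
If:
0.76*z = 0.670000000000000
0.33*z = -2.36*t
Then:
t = -0.12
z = 0.88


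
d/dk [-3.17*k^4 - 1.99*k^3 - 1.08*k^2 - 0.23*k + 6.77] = -12.68*k^3 - 5.97*k^2 - 2.16*k - 0.23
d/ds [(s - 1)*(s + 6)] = 2*s + 5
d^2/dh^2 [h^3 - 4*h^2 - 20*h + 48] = 6*h - 8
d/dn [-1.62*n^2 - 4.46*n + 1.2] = -3.24*n - 4.46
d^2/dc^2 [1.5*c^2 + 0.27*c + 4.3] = 3.00000000000000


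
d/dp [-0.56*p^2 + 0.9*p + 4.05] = 0.9 - 1.12*p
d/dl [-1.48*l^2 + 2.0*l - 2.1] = 2.0 - 2.96*l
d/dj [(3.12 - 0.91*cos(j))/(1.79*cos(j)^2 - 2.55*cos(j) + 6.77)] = (-1.6289*cos(j)^2 + 11.1696*cos(j) - 1.7953)*sin(j)/(3.2041*cos(j)^4 - 9.129*cos(j)^3 + 30.7391*cos(j)^2 - 34.527*cos(j) + 45.8329)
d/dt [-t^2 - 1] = -2*t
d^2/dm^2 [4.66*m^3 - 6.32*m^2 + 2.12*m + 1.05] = 27.96*m - 12.64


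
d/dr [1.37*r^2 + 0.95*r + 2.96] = 2.74*r + 0.95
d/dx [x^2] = 2*x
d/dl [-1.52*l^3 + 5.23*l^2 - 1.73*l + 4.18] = -4.56*l^2 + 10.46*l - 1.73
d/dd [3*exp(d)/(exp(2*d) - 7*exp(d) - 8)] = 3*(-exp(2*d) - 8)*exp(d)/(exp(4*d) - 14*exp(3*d) + 33*exp(2*d) + 112*exp(d) + 64)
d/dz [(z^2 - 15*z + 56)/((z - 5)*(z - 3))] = (7*z^2 - 82*z + 223)/(z^4 - 16*z^3 + 94*z^2 - 240*z + 225)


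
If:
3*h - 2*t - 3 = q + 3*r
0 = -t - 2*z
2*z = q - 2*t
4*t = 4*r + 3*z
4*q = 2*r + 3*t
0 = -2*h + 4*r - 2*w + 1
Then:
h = 1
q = 0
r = 0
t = 0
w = -1/2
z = 0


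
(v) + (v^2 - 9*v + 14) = v^2 - 8*v + 14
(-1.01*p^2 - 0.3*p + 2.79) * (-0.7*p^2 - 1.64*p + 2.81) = 0.707*p^4 + 1.8664*p^3 - 4.2991*p^2 - 5.4186*p + 7.8399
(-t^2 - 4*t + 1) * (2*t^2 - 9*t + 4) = -2*t^4 + t^3 + 34*t^2 - 25*t + 4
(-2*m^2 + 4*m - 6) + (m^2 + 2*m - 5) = -m^2 + 6*m - 11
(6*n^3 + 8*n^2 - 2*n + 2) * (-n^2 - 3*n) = -6*n^5 - 26*n^4 - 22*n^3 + 4*n^2 - 6*n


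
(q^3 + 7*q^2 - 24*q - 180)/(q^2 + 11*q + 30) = (q^2 + q - 30)/(q + 5)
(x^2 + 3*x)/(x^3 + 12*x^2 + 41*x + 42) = x/(x^2 + 9*x + 14)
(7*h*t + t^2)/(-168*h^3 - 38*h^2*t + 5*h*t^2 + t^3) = t/(-24*h^2 - 2*h*t + t^2)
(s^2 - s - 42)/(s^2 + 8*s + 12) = (s - 7)/(s + 2)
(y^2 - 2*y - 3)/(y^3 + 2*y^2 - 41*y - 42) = (y - 3)/(y^2 + y - 42)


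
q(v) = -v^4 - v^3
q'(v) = -4*v^3 - 3*v^2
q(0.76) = -0.77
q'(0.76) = -3.49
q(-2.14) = -11.17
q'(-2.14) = 25.46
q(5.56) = -1127.53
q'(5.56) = -780.26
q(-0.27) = 0.01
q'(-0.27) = -0.14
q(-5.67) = -851.27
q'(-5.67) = 632.69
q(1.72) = -13.84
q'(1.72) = -29.23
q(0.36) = -0.06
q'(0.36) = -0.58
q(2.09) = -28.21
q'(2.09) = -49.62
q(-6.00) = -1080.00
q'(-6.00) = 756.00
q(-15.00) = -47250.00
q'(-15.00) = 12825.00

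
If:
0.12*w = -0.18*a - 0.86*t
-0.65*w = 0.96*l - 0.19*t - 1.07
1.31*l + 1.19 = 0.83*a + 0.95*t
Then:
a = 3.86634504939122 - 1.15343618017636*w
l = 0.954422237537331 - 0.656919189241725*w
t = 0.101881991199703*w - 0.809235010337698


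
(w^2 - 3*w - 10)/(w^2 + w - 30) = (w + 2)/(w + 6)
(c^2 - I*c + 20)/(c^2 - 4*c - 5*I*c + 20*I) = (c + 4*I)/(c - 4)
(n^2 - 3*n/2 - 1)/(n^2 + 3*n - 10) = (n + 1/2)/(n + 5)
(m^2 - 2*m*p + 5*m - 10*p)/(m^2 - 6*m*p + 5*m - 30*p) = (-m + 2*p)/(-m + 6*p)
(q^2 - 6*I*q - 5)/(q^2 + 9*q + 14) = (q^2 - 6*I*q - 5)/(q^2 + 9*q + 14)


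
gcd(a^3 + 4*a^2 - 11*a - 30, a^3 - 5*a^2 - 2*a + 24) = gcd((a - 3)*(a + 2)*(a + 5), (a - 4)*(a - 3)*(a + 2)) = a^2 - a - 6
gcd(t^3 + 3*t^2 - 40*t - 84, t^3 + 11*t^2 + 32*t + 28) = t^2 + 9*t + 14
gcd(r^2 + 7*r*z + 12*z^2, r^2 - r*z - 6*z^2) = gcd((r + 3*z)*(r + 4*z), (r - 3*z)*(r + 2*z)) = 1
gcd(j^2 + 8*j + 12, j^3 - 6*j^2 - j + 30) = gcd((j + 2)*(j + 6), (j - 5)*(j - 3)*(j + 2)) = j + 2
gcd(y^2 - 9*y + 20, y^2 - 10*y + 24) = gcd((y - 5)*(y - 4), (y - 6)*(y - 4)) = y - 4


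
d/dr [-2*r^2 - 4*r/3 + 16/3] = -4*r - 4/3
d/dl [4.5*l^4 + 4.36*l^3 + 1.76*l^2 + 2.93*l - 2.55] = 18.0*l^3 + 13.08*l^2 + 3.52*l + 2.93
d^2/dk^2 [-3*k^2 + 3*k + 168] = -6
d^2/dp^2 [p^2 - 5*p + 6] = 2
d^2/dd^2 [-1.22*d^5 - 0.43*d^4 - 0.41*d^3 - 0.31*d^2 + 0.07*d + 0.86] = -24.4*d^3 - 5.16*d^2 - 2.46*d - 0.62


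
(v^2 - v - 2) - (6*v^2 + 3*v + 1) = -5*v^2 - 4*v - 3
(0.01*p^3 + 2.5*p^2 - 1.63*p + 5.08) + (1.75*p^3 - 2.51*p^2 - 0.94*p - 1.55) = 1.76*p^3 - 0.00999999999999979*p^2 - 2.57*p + 3.53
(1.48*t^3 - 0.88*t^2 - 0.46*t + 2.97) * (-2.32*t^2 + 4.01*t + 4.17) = -3.4336*t^5 + 7.9764*t^4 + 3.71*t^3 - 12.4046*t^2 + 9.9915*t + 12.3849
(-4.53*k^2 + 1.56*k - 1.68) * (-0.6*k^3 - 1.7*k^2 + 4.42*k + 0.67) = 2.718*k^5 + 6.765*k^4 - 21.6666*k^3 + 6.7161*k^2 - 6.3804*k - 1.1256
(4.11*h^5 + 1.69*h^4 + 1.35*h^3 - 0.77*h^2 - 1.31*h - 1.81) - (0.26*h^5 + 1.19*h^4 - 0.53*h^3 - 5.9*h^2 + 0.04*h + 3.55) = 3.85*h^5 + 0.5*h^4 + 1.88*h^3 + 5.13*h^2 - 1.35*h - 5.36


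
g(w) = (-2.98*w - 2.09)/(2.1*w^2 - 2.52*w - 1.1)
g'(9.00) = 0.03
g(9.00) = -0.20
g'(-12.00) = 0.01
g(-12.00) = 0.10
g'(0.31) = 0.47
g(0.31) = 1.79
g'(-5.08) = 0.03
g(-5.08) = 0.20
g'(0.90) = 3.95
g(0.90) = 2.86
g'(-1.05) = -0.29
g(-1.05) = 0.27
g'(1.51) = 1865.67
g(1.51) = 56.33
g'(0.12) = -0.45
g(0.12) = 1.78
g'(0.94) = 4.53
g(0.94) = 3.03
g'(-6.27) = 0.02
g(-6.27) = 0.17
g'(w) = (2.52 - 4.2*w)*(-2.98*w - 2.09)/(2.1*w^2 - 2.52*w - 1.1)^2 - 2.98/(2.1*w^2 - 2.52*w - 1.1) = (6.258*w^2 + 8.778*w - 1.9888)/(4.41*w^4 - 10.584*w^3 + 1.7304*w^2 + 5.544*w + 1.21)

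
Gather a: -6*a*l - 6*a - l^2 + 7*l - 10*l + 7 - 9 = a*(-6*l - 6) - l^2 - 3*l - 2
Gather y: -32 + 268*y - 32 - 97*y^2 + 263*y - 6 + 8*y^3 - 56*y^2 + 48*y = 8*y^3 - 153*y^2 + 579*y - 70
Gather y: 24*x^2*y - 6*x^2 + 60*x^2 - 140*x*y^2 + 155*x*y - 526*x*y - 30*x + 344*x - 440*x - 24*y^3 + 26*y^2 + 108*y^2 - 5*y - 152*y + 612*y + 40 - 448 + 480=54*x^2 - 126*x - 24*y^3 + y^2*(134 - 140*x) + y*(24*x^2 - 371*x + 455) + 72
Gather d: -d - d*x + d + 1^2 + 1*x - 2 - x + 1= -d*x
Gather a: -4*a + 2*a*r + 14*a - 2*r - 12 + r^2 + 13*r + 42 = a*(2*r + 10) + r^2 + 11*r + 30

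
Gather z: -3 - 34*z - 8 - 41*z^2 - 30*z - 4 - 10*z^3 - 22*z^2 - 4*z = -10*z^3 - 63*z^2 - 68*z - 15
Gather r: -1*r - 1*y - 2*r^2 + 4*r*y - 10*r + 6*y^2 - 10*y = -2*r^2 + r*(4*y - 11) + 6*y^2 - 11*y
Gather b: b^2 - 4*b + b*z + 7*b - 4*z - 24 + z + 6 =b^2 + b*(z + 3) - 3*z - 18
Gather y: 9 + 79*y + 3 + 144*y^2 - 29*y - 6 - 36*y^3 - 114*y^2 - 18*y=-36*y^3 + 30*y^2 + 32*y + 6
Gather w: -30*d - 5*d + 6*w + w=-35*d + 7*w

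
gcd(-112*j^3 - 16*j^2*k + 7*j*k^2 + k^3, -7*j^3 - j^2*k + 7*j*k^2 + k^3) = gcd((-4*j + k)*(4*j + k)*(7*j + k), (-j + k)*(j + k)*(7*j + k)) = 7*j + k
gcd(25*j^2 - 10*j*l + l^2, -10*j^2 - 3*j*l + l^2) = 5*j - l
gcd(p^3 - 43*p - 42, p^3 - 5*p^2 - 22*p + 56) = p - 7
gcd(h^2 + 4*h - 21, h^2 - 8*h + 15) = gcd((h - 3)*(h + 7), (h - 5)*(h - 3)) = h - 3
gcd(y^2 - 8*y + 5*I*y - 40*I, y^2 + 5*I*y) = y + 5*I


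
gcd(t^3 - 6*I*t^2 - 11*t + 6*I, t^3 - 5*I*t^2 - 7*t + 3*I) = t^2 - 4*I*t - 3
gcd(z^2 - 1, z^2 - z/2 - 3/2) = z + 1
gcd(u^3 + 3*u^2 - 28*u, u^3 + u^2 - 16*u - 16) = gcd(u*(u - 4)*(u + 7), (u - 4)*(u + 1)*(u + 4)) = u - 4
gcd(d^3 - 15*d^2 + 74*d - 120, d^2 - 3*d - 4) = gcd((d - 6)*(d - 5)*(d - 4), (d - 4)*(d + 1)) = d - 4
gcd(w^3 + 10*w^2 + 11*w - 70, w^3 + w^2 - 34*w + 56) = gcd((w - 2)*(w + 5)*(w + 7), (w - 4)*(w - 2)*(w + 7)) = w^2 + 5*w - 14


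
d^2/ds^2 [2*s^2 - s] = 4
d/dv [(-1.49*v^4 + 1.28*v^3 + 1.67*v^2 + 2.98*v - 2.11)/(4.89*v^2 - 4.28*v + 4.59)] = (-14.5722*v^5 + 25.3908*v^4 - 38.3132*v^3 - 4.0942*v^2 + 35.9664*v + 4.6474)/(23.9121*v^4 - 41.8584*v^3 + 63.2086*v^2 - 39.2904*v + 21.0681)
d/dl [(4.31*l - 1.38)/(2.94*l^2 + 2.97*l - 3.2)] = (-12.6714*l^2 + 8.1144*l - 9.6934)/(8.6436*l^4 + 17.4636*l^3 - 9.9951*l^2 - 19.008*l + 10.24)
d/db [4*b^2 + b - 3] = 8*b + 1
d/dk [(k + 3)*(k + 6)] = 2*k + 9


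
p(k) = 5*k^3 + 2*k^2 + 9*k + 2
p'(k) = 15*k^2 + 4*k + 9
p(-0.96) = -9.22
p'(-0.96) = 18.98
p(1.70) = 47.64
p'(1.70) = 59.15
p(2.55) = 120.86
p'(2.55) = 116.74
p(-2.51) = -87.06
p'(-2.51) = 93.46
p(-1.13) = -12.83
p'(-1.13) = 23.63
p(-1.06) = -11.25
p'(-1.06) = 21.61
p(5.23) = 819.05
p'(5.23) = 440.21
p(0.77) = 12.40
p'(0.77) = 20.97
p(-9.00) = -3562.00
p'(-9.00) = 1188.00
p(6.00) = 1208.00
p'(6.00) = 573.00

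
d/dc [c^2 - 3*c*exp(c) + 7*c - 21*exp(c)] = -3*c*exp(c) + 2*c - 24*exp(c) + 7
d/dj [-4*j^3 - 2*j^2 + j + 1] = -12*j^2 - 4*j + 1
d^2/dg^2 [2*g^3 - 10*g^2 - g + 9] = 12*g - 20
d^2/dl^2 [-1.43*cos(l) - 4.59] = 1.43*cos(l)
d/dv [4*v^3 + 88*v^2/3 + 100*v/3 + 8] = 12*v^2 + 176*v/3 + 100/3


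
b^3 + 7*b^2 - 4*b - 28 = (b - 2)*(b + 2)*(b + 7)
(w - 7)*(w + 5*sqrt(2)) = w^2 - 7*w + 5*sqrt(2)*w - 35*sqrt(2)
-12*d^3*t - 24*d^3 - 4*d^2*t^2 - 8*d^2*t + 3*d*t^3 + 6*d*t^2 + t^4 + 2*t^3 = (-2*d + t)*(2*d + t)*(3*d + t)*(t + 2)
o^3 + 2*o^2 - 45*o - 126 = (o - 7)*(o + 3)*(o + 6)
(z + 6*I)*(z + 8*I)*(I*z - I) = I*z^3 - 14*z^2 - I*z^2 + 14*z - 48*I*z + 48*I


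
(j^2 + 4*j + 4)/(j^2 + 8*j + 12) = (j + 2)/(j + 6)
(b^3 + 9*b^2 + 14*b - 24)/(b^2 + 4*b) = b + 5 - 6/b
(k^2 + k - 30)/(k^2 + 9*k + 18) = (k - 5)/(k + 3)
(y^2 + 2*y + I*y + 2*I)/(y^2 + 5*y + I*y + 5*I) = (y + 2)/(y + 5)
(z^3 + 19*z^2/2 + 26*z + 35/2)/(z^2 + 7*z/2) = z + 6 + 5/z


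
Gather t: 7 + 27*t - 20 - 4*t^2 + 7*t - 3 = -4*t^2 + 34*t - 16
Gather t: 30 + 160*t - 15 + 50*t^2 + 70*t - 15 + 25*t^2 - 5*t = 75*t^2 + 225*t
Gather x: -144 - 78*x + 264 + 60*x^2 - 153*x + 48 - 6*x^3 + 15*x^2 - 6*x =-6*x^3 + 75*x^2 - 237*x + 168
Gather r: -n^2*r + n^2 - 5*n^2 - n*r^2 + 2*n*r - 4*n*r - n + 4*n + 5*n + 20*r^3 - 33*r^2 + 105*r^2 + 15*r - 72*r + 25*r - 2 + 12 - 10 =-4*n^2 + 8*n + 20*r^3 + r^2*(72 - n) + r*(-n^2 - 2*n - 32)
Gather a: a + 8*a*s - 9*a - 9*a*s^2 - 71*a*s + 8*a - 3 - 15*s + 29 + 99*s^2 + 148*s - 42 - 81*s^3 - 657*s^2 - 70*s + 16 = a*(-9*s^2 - 63*s) - 81*s^3 - 558*s^2 + 63*s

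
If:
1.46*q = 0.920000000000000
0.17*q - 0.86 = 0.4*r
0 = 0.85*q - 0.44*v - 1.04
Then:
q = 0.63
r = -1.88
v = -1.15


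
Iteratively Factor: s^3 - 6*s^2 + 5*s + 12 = (s + 1)*(s^2 - 7*s + 12) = (s - 3)*(s + 1)*(s - 4)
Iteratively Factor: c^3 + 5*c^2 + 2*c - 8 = (c + 2)*(c^2 + 3*c - 4) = (c + 2)*(c + 4)*(c - 1)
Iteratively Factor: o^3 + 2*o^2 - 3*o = (o + 3)*(o^2 - o) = o*(o + 3)*(o - 1)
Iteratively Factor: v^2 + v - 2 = (v - 1)*(v + 2)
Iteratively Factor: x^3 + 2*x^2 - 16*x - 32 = (x + 2)*(x^2 - 16) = (x + 2)*(x + 4)*(x - 4)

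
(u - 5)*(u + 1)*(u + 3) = u^3 - u^2 - 17*u - 15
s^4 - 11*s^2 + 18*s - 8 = (s - 2)*(s - 1)^2*(s + 4)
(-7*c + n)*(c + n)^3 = -7*c^4 - 20*c^3*n - 18*c^2*n^2 - 4*c*n^3 + n^4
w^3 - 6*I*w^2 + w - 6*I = (w - 6*I)*(w - I)*(w + I)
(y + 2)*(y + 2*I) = y^2 + 2*y + 2*I*y + 4*I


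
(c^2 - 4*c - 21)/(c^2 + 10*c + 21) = (c - 7)/(c + 7)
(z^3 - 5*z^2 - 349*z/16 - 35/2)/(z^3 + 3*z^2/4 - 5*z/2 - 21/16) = (4*z^2 - 27*z - 40)/(4*z^2 - 4*z - 3)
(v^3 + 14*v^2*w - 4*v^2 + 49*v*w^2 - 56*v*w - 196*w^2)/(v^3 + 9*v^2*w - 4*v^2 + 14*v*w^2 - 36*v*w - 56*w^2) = (v + 7*w)/(v + 2*w)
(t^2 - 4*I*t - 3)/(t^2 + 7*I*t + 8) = (t - 3*I)/(t + 8*I)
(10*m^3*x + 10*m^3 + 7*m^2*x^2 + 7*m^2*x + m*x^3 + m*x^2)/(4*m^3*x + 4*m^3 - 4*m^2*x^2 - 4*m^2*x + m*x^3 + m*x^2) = (10*m^2 + 7*m*x + x^2)/(4*m^2 - 4*m*x + x^2)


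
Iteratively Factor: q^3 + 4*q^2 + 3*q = (q + 1)*(q^2 + 3*q) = q*(q + 1)*(q + 3)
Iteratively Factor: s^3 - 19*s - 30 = (s + 2)*(s^2 - 2*s - 15) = (s + 2)*(s + 3)*(s - 5)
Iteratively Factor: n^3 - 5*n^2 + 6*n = (n - 3)*(n^2 - 2*n) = n*(n - 3)*(n - 2)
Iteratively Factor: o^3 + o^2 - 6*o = (o)*(o^2 + o - 6) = o*(o - 2)*(o + 3)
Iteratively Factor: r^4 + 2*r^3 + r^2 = (r)*(r^3 + 2*r^2 + r) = r*(r + 1)*(r^2 + r) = r^2*(r + 1)*(r + 1)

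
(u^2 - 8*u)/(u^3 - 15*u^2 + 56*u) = 1/(u - 7)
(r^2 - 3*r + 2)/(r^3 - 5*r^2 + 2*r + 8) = (r - 1)/(r^2 - 3*r - 4)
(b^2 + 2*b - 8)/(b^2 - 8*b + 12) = (b + 4)/(b - 6)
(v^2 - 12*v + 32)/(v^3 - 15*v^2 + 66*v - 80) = (v - 4)/(v^2 - 7*v + 10)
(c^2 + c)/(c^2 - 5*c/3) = 3*(c + 1)/(3*c - 5)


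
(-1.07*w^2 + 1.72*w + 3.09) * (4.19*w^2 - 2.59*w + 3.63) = -4.4833*w^4 + 9.9781*w^3 + 4.6082*w^2 - 1.7595*w + 11.2167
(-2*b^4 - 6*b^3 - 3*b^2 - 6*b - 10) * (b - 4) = -2*b^5 + 2*b^4 + 21*b^3 + 6*b^2 + 14*b + 40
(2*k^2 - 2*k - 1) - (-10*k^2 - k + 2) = 12*k^2 - k - 3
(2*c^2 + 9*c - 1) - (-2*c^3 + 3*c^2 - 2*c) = 2*c^3 - c^2 + 11*c - 1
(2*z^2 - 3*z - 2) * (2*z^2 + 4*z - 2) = 4*z^4 + 2*z^3 - 20*z^2 - 2*z + 4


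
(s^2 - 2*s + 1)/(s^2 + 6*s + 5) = (s^2 - 2*s + 1)/(s^2 + 6*s + 5)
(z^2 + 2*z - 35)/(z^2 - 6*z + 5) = (z + 7)/(z - 1)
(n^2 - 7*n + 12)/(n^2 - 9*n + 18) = (n - 4)/(n - 6)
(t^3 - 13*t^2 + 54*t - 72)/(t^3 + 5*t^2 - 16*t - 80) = (t^2 - 9*t + 18)/(t^2 + 9*t + 20)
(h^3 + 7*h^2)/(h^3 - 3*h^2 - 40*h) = h*(h + 7)/(h^2 - 3*h - 40)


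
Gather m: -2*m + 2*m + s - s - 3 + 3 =0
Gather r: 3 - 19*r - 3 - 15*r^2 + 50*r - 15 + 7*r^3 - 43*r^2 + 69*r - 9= 7*r^3 - 58*r^2 + 100*r - 24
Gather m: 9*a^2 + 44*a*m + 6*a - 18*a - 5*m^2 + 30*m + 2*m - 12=9*a^2 - 12*a - 5*m^2 + m*(44*a + 32) - 12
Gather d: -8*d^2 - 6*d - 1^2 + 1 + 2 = -8*d^2 - 6*d + 2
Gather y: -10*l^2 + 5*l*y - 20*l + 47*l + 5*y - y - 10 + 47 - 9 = -10*l^2 + 27*l + y*(5*l + 4) + 28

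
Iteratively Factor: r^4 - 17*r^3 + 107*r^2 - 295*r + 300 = (r - 3)*(r^3 - 14*r^2 + 65*r - 100) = (r - 4)*(r - 3)*(r^2 - 10*r + 25) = (r - 5)*(r - 4)*(r - 3)*(r - 5)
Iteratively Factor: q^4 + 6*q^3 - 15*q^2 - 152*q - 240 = (q + 4)*(q^3 + 2*q^2 - 23*q - 60) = (q + 3)*(q + 4)*(q^2 - q - 20) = (q - 5)*(q + 3)*(q + 4)*(q + 4)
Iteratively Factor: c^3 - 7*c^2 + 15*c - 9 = (c - 3)*(c^2 - 4*c + 3) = (c - 3)^2*(c - 1)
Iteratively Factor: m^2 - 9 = (m - 3)*(m + 3)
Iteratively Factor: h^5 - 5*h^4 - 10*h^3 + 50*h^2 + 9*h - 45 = (h - 3)*(h^4 - 2*h^3 - 16*h^2 + 2*h + 15) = (h - 3)*(h + 1)*(h^3 - 3*h^2 - 13*h + 15) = (h - 5)*(h - 3)*(h + 1)*(h^2 + 2*h - 3) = (h - 5)*(h - 3)*(h + 1)*(h + 3)*(h - 1)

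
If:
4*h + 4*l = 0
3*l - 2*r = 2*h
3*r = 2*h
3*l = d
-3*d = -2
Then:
No Solution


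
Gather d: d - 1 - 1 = d - 2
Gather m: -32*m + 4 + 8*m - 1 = 3 - 24*m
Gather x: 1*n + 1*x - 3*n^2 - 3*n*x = -3*n^2 + n + x*(1 - 3*n)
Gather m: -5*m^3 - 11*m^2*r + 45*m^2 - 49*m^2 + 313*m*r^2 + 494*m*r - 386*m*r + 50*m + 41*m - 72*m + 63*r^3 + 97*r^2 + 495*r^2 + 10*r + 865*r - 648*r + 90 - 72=-5*m^3 + m^2*(-11*r - 4) + m*(313*r^2 + 108*r + 19) + 63*r^3 + 592*r^2 + 227*r + 18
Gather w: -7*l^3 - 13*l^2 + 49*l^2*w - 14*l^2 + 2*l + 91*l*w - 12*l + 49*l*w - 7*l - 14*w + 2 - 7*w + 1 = -7*l^3 - 27*l^2 - 17*l + w*(49*l^2 + 140*l - 21) + 3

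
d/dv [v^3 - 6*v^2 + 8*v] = 3*v^2 - 12*v + 8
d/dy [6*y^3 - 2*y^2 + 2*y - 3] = 18*y^2 - 4*y + 2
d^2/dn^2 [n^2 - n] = 2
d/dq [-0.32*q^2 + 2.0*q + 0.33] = 2.0 - 0.64*q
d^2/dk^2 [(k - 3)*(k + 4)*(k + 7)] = 6*k + 16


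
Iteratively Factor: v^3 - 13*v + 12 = (v + 4)*(v^2 - 4*v + 3) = (v - 1)*(v + 4)*(v - 3)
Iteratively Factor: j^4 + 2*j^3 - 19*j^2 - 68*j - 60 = (j + 2)*(j^3 - 19*j - 30) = (j + 2)^2*(j^2 - 2*j - 15) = (j - 5)*(j + 2)^2*(j + 3)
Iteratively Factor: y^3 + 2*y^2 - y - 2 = (y + 1)*(y^2 + y - 2) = (y + 1)*(y + 2)*(y - 1)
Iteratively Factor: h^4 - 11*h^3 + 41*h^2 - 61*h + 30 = (h - 1)*(h^3 - 10*h^2 + 31*h - 30) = (h - 5)*(h - 1)*(h^2 - 5*h + 6) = (h - 5)*(h - 2)*(h - 1)*(h - 3)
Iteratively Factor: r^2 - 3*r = (r - 3)*(r)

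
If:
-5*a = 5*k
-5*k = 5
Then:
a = 1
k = -1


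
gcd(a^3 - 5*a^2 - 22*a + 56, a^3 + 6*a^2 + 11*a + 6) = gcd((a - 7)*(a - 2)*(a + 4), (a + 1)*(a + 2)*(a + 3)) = 1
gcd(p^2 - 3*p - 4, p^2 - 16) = p - 4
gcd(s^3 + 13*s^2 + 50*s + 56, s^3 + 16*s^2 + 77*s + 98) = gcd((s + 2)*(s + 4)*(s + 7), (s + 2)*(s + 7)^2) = s^2 + 9*s + 14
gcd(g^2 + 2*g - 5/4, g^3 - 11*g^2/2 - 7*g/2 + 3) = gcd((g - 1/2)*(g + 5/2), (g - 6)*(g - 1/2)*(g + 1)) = g - 1/2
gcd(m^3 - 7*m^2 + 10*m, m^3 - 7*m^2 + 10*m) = m^3 - 7*m^2 + 10*m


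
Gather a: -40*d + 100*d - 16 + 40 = 60*d + 24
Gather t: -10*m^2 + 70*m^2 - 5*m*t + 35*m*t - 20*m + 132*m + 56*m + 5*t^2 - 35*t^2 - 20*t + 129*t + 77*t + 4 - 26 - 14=60*m^2 + 168*m - 30*t^2 + t*(30*m + 186) - 36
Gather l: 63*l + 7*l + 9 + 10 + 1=70*l + 20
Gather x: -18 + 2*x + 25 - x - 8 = x - 1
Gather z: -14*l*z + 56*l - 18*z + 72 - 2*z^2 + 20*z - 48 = 56*l - 2*z^2 + z*(2 - 14*l) + 24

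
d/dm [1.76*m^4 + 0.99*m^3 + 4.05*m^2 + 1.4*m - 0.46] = 7.04*m^3 + 2.97*m^2 + 8.1*m + 1.4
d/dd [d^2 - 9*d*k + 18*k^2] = 2*d - 9*k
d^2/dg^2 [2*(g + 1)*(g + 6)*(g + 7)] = 12*g + 56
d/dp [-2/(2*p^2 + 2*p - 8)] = (2*p + 1)/(p^2 + p - 4)^2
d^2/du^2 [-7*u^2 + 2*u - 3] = -14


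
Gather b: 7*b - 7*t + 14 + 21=7*b - 7*t + 35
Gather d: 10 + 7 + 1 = 18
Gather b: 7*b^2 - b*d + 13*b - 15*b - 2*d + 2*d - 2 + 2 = 7*b^2 + b*(-d - 2)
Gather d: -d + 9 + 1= 10 - d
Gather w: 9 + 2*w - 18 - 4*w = -2*w - 9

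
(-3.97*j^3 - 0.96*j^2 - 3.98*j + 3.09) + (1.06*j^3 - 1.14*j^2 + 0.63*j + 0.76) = -2.91*j^3 - 2.1*j^2 - 3.35*j + 3.85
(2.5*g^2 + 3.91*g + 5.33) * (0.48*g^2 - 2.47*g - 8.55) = 1.2*g^4 - 4.2982*g^3 - 28.4743*g^2 - 46.5956*g - 45.5715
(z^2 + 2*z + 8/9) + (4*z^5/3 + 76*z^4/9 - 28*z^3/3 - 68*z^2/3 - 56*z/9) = 4*z^5/3 + 76*z^4/9 - 28*z^3/3 - 65*z^2/3 - 38*z/9 + 8/9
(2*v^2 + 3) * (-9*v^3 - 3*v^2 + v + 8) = -18*v^5 - 6*v^4 - 25*v^3 + 7*v^2 + 3*v + 24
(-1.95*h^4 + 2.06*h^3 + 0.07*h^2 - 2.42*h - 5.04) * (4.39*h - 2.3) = -8.5605*h^5 + 13.5284*h^4 - 4.4307*h^3 - 10.7848*h^2 - 16.5596*h + 11.592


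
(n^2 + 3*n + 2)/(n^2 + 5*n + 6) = (n + 1)/(n + 3)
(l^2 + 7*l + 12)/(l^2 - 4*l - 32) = (l + 3)/(l - 8)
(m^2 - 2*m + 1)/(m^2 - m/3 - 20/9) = 9*(-m^2 + 2*m - 1)/(-9*m^2 + 3*m + 20)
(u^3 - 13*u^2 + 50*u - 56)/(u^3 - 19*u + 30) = (u^2 - 11*u + 28)/(u^2 + 2*u - 15)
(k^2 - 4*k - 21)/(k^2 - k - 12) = (k - 7)/(k - 4)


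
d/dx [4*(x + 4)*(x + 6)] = 8*x + 40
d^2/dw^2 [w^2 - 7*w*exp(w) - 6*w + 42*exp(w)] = -7*w*exp(w) + 28*exp(w) + 2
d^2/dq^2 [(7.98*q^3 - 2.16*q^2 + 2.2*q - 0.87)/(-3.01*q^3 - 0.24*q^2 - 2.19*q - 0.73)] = (50.669136*q^6 + 196.026852*q^5 + 210.034188*q^4 - 103.65978*q^3 + 13.902762*q^2 - 31.928886*q + 17.376774)/(27.270901*q^9 + 6.523272*q^8 + 60.044985*q^7 + 29.347779*q^6 + 46.851327*q^5 + 32.451858*q^4 + 17.617674*q^3 + 10.887147*q^2 + 3.501153*q + 0.389017)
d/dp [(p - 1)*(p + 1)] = 2*p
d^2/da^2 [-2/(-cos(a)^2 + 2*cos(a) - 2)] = (-23*cos(a) + 6*cos(2*a) + 3*cos(3*a) - cos(4*a) + 15)/(cos(a)^2 - 2*cos(a) + 2)^3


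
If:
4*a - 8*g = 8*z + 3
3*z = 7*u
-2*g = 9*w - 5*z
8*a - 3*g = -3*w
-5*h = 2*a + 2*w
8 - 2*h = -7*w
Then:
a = 4535/4532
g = 1745/1133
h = 347/6798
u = -687/1133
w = -3835/3399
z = -1603/1133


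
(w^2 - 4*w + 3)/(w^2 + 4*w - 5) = (w - 3)/(w + 5)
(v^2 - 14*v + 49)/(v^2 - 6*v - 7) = (v - 7)/(v + 1)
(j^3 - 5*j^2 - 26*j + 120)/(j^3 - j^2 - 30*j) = (j - 4)/j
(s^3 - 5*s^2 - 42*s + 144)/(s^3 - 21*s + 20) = (s^3 - 5*s^2 - 42*s + 144)/(s^3 - 21*s + 20)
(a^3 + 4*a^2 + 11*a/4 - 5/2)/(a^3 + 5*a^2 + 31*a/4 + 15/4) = (2*a^2 + 3*a - 2)/(2*a^2 + 5*a + 3)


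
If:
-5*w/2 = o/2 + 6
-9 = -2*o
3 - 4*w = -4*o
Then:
No Solution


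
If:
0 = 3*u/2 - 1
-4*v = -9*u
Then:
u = 2/3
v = 3/2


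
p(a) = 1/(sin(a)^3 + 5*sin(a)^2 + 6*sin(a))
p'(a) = (-3*sin(a)^2*cos(a) - 10*sin(a)*cos(a) - 6*cos(a))/(sin(a)^3 + 5*sin(a)^2 + 6*sin(a))^2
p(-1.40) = -0.50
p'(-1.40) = 0.04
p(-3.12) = -7.86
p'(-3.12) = 357.35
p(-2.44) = -0.49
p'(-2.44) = 0.14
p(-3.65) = 0.24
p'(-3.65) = 0.57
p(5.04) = -0.49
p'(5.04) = 0.06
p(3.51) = -0.64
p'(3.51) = 1.07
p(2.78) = 0.36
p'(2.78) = 1.19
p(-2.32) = -0.48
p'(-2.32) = 0.04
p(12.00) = -0.52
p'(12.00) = -0.34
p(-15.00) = -0.48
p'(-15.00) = 0.14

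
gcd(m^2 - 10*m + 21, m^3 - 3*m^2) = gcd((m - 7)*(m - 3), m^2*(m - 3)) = m - 3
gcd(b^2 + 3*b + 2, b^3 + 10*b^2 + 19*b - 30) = 1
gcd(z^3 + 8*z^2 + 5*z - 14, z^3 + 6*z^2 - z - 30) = 1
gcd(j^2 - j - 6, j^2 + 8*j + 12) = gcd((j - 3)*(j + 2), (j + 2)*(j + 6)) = j + 2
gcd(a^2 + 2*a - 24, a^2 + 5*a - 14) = 1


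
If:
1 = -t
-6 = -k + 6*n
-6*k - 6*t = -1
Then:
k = 7/6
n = -29/36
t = -1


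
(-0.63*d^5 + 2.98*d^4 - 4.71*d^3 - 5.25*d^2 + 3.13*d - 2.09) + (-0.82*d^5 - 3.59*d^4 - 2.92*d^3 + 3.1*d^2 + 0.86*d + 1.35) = -1.45*d^5 - 0.61*d^4 - 7.63*d^3 - 2.15*d^2 + 3.99*d - 0.74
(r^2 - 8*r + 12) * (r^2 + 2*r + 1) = r^4 - 6*r^3 - 3*r^2 + 16*r + 12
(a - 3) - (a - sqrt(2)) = -3 + sqrt(2)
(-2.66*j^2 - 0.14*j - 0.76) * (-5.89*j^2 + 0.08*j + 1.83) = 15.6674*j^4 + 0.6118*j^3 - 0.402600000000001*j^2 - 0.317*j - 1.3908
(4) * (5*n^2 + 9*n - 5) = 20*n^2 + 36*n - 20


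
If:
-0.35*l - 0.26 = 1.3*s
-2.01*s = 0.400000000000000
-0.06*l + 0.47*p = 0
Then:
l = -0.00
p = -0.00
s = -0.20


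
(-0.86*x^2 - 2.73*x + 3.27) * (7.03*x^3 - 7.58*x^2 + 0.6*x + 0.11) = -6.0458*x^5 - 12.6731*x^4 + 43.1655*x^3 - 26.5192*x^2 + 1.6617*x + 0.3597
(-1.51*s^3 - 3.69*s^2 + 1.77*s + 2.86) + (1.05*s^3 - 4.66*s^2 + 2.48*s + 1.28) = -0.46*s^3 - 8.35*s^2 + 4.25*s + 4.14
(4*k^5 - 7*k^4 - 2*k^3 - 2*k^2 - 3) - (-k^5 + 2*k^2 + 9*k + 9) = 5*k^5 - 7*k^4 - 2*k^3 - 4*k^2 - 9*k - 12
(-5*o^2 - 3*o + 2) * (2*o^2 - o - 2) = -10*o^4 - o^3 + 17*o^2 + 4*o - 4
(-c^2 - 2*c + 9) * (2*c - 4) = -2*c^3 + 26*c - 36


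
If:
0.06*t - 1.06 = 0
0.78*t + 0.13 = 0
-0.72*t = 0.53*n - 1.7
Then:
No Solution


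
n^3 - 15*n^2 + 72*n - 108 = (n - 6)^2*(n - 3)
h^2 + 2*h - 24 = (h - 4)*(h + 6)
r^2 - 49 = (r - 7)*(r + 7)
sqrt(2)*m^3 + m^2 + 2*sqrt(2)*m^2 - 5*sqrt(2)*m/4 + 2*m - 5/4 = (m - 1/2)*(m + 5/2)*(sqrt(2)*m + 1)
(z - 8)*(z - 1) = z^2 - 9*z + 8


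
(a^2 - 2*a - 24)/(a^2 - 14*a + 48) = (a + 4)/(a - 8)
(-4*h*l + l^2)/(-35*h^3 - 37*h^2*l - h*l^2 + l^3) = l*(4*h - l)/(35*h^3 + 37*h^2*l + h*l^2 - l^3)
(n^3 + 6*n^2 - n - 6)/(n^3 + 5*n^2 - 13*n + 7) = (n^2 + 7*n + 6)/(n^2 + 6*n - 7)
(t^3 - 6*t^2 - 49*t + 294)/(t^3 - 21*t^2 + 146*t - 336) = (t + 7)/(t - 8)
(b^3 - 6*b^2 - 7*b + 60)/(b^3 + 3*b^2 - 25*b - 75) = (b - 4)/(b + 5)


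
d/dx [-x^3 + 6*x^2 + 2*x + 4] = -3*x^2 + 12*x + 2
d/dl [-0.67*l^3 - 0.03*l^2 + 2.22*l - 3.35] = -2.01*l^2 - 0.06*l + 2.22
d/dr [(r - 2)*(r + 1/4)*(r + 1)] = 3*r^2 - 3*r/2 - 9/4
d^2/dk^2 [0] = 0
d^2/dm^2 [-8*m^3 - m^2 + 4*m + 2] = -48*m - 2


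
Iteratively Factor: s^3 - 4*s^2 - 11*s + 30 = (s + 3)*(s^2 - 7*s + 10) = (s - 5)*(s + 3)*(s - 2)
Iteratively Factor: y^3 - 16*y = (y - 4)*(y^2 + 4*y) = y*(y - 4)*(y + 4)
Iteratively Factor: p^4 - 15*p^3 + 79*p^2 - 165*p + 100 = (p - 5)*(p^3 - 10*p^2 + 29*p - 20) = (p - 5)*(p - 1)*(p^2 - 9*p + 20) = (p - 5)^2*(p - 1)*(p - 4)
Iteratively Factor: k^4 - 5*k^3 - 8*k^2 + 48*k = (k - 4)*(k^3 - k^2 - 12*k) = (k - 4)*(k + 3)*(k^2 - 4*k) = (k - 4)^2*(k + 3)*(k)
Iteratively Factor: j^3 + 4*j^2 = (j)*(j^2 + 4*j) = j^2*(j + 4)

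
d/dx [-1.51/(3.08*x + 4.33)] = 4.6508/(3.08*x + 4.33)^2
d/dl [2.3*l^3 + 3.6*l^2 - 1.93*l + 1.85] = 6.9*l^2 + 7.2*l - 1.93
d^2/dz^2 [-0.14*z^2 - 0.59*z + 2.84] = -0.280000000000000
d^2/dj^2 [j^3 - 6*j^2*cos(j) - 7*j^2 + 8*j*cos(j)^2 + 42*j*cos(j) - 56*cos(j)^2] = 6*j^2*cos(j) + 24*j*sin(j) - 42*j*cos(j) - 16*j*cos(2*j) + 6*j - 84*sin(j) - 16*sin(2*j) - 12*cos(j) + 112*cos(2*j) - 14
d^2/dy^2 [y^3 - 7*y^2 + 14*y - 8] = 6*y - 14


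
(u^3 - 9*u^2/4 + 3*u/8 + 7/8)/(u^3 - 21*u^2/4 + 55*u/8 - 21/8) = (8*u^2 - 10*u - 7)/(8*u^2 - 34*u + 21)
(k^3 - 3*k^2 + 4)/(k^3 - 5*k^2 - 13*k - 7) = (k^2 - 4*k + 4)/(k^2 - 6*k - 7)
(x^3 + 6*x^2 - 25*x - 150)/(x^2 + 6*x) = x - 25/x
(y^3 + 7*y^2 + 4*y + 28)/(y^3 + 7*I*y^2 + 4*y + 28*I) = (y + 7)/(y + 7*I)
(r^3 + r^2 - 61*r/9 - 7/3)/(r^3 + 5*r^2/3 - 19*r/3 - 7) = (r + 1/3)/(r + 1)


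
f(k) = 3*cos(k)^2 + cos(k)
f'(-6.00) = -1.89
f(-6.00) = 3.73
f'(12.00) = 3.25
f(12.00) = 2.98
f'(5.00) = 2.59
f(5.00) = 0.53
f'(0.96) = -3.64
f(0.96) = 1.56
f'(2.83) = 1.44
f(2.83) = 1.77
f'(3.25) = -0.54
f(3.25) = 1.97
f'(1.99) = 1.32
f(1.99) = 0.09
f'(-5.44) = -3.73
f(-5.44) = 1.99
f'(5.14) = 3.17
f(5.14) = 0.93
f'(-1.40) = 1.99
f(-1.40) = 0.26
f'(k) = -6*sin(k)*cos(k) - sin(k)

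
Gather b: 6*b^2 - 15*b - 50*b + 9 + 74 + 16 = 6*b^2 - 65*b + 99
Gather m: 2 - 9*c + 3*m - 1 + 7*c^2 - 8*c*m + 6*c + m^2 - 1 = 7*c^2 - 3*c + m^2 + m*(3 - 8*c)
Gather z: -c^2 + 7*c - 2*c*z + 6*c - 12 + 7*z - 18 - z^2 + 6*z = -c^2 + 13*c - z^2 + z*(13 - 2*c) - 30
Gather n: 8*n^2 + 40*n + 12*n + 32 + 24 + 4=8*n^2 + 52*n + 60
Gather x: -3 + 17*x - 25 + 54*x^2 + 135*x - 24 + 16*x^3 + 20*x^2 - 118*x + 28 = 16*x^3 + 74*x^2 + 34*x - 24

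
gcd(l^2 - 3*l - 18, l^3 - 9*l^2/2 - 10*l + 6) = l - 6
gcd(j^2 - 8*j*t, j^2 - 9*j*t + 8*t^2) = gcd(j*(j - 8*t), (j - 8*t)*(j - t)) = -j + 8*t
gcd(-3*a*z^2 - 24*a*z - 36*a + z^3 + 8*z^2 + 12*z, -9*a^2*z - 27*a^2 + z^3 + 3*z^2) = -3*a + z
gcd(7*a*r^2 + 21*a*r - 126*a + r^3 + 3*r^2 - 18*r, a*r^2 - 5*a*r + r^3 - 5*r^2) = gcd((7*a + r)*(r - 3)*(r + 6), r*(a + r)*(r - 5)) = 1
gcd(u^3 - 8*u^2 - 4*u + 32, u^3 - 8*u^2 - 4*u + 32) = u^3 - 8*u^2 - 4*u + 32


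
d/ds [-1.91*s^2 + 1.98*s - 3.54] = 1.98 - 3.82*s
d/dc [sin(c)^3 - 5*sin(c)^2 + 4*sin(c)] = (3*sin(c)^2 - 10*sin(c) + 4)*cos(c)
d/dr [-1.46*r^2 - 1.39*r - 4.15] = -2.92*r - 1.39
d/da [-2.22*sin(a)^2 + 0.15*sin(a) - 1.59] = (0.15 - 4.44*sin(a))*cos(a)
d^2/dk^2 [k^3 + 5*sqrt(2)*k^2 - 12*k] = 6*k + 10*sqrt(2)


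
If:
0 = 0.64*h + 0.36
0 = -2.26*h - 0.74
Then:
No Solution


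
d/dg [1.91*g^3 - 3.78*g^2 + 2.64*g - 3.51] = 5.73*g^2 - 7.56*g + 2.64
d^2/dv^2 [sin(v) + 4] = -sin(v)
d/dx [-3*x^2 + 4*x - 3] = 4 - 6*x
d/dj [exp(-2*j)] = -2*exp(-2*j)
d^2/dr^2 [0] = 0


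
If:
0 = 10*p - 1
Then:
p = 1/10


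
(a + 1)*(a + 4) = a^2 + 5*a + 4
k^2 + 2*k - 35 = (k - 5)*(k + 7)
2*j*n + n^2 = n*(2*j + n)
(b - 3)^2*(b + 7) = b^3 + b^2 - 33*b + 63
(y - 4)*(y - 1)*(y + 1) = y^3 - 4*y^2 - y + 4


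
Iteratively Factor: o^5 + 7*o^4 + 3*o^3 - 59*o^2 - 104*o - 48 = (o + 4)*(o^4 + 3*o^3 - 9*o^2 - 23*o - 12) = (o + 4)^2*(o^3 - o^2 - 5*o - 3) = (o + 1)*(o + 4)^2*(o^2 - 2*o - 3) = (o + 1)^2*(o + 4)^2*(o - 3)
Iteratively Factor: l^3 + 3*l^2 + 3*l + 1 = (l + 1)*(l^2 + 2*l + 1) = (l + 1)^2*(l + 1)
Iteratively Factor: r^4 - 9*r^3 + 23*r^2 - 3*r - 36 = (r - 3)*(r^3 - 6*r^2 + 5*r + 12) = (r - 4)*(r - 3)*(r^2 - 2*r - 3) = (r - 4)*(r - 3)^2*(r + 1)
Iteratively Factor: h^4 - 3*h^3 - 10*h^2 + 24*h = (h - 4)*(h^3 + h^2 - 6*h) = (h - 4)*(h - 2)*(h^2 + 3*h) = (h - 4)*(h - 2)*(h + 3)*(h)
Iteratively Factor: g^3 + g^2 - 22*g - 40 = (g + 4)*(g^2 - 3*g - 10) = (g - 5)*(g + 4)*(g + 2)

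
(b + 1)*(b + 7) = b^2 + 8*b + 7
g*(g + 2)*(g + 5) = g^3 + 7*g^2 + 10*g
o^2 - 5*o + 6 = (o - 3)*(o - 2)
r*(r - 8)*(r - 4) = r^3 - 12*r^2 + 32*r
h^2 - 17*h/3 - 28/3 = (h - 7)*(h + 4/3)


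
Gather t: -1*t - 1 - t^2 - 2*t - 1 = -t^2 - 3*t - 2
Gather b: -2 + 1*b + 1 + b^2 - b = b^2 - 1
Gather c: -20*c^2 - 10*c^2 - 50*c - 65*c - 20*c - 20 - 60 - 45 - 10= -30*c^2 - 135*c - 135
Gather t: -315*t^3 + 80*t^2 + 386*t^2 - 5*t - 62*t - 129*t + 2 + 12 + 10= -315*t^3 + 466*t^2 - 196*t + 24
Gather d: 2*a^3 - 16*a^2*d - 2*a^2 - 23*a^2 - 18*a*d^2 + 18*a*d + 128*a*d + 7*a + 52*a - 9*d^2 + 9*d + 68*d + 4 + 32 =2*a^3 - 25*a^2 + 59*a + d^2*(-18*a - 9) + d*(-16*a^2 + 146*a + 77) + 36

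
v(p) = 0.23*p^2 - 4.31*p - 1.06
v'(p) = 0.46*p - 4.31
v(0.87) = -4.64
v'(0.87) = -3.91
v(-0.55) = 1.38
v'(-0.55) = -4.56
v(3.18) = -12.44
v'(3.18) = -2.85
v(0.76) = -4.20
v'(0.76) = -3.96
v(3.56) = -13.49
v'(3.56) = -2.67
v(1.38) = -6.57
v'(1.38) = -3.68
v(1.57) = -7.26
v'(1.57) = -3.59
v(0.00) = -1.06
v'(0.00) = -4.31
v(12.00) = -19.66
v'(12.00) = 1.21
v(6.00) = -18.64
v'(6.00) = -1.55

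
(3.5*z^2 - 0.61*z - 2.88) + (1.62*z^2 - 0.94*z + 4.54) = 5.12*z^2 - 1.55*z + 1.66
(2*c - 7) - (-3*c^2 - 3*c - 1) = 3*c^2 + 5*c - 6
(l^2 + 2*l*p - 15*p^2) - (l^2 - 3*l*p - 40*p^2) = 5*l*p + 25*p^2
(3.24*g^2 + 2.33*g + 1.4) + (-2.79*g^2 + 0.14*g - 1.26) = 0.45*g^2 + 2.47*g + 0.14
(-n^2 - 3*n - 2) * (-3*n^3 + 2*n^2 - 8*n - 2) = 3*n^5 + 7*n^4 + 8*n^3 + 22*n^2 + 22*n + 4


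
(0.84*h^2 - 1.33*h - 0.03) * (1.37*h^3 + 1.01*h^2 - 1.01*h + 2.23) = 1.1508*h^5 - 0.9737*h^4 - 2.2328*h^3 + 3.1862*h^2 - 2.9356*h - 0.0669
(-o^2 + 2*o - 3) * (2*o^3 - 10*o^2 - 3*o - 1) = -2*o^5 + 14*o^4 - 23*o^3 + 25*o^2 + 7*o + 3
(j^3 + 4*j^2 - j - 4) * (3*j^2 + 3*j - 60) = 3*j^5 + 15*j^4 - 51*j^3 - 255*j^2 + 48*j + 240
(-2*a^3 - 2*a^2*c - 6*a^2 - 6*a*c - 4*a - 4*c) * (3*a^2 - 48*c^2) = -6*a^5 - 6*a^4*c - 18*a^4 + 96*a^3*c^2 - 18*a^3*c - 12*a^3 + 96*a^2*c^3 + 288*a^2*c^2 - 12*a^2*c + 288*a*c^3 + 192*a*c^2 + 192*c^3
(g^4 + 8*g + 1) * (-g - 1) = -g^5 - g^4 - 8*g^2 - 9*g - 1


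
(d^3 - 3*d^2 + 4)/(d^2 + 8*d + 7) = (d^2 - 4*d + 4)/(d + 7)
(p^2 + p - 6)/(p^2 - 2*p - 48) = (-p^2 - p + 6)/(-p^2 + 2*p + 48)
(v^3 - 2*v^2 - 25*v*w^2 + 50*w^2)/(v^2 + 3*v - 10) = (v^2 - 25*w^2)/(v + 5)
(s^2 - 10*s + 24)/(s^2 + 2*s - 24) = (s - 6)/(s + 6)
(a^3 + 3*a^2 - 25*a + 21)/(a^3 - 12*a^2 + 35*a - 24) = (a + 7)/(a - 8)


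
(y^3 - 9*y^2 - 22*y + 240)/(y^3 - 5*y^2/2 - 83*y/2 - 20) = 2*(y - 6)/(2*y + 1)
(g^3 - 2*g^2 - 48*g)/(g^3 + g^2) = (g^2 - 2*g - 48)/(g*(g + 1))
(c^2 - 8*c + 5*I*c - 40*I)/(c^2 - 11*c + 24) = (c + 5*I)/(c - 3)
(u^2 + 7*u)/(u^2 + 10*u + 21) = u/(u + 3)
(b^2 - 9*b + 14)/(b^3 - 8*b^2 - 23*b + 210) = (b - 2)/(b^2 - b - 30)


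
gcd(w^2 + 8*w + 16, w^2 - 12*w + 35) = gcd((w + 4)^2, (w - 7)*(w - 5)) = 1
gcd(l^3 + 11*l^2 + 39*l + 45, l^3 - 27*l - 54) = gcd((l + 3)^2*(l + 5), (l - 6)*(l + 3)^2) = l^2 + 6*l + 9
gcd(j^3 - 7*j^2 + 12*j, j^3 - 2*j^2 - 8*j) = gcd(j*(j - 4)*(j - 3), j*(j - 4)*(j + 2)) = j^2 - 4*j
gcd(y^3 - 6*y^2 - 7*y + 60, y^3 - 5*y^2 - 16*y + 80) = y^2 - 9*y + 20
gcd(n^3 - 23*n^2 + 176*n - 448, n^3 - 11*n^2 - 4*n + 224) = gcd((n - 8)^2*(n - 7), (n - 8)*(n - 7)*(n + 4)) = n^2 - 15*n + 56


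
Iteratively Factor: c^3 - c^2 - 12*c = (c - 4)*(c^2 + 3*c) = c*(c - 4)*(c + 3)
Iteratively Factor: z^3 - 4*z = (z)*(z^2 - 4) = z*(z - 2)*(z + 2)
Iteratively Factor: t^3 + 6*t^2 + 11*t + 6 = (t + 3)*(t^2 + 3*t + 2) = (t + 1)*(t + 3)*(t + 2)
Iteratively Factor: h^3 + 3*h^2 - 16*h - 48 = (h + 4)*(h^2 - h - 12) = (h - 4)*(h + 4)*(h + 3)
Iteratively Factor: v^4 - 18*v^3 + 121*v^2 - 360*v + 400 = (v - 4)*(v^3 - 14*v^2 + 65*v - 100) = (v - 5)*(v - 4)*(v^2 - 9*v + 20) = (v - 5)^2*(v - 4)*(v - 4)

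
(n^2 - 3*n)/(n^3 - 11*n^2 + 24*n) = 1/(n - 8)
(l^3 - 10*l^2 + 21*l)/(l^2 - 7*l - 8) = l*(-l^2 + 10*l - 21)/(-l^2 + 7*l + 8)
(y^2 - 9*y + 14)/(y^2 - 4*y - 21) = (y - 2)/(y + 3)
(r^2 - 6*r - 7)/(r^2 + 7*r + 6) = (r - 7)/(r + 6)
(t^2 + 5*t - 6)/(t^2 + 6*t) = (t - 1)/t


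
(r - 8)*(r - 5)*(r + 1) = r^3 - 12*r^2 + 27*r + 40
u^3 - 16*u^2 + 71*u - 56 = (u - 8)*(u - 7)*(u - 1)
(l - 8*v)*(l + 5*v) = l^2 - 3*l*v - 40*v^2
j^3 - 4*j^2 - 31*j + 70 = (j - 7)*(j - 2)*(j + 5)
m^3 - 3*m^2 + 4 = (m - 2)^2*(m + 1)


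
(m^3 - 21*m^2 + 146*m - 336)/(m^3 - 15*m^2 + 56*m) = (m - 6)/m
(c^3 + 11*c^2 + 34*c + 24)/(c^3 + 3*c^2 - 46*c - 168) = (c + 1)/(c - 7)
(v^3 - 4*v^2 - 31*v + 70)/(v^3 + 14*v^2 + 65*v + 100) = (v^2 - 9*v + 14)/(v^2 + 9*v + 20)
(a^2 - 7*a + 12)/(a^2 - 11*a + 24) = (a - 4)/(a - 8)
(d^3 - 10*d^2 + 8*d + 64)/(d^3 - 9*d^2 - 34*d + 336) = (d^2 - 2*d - 8)/(d^2 - d - 42)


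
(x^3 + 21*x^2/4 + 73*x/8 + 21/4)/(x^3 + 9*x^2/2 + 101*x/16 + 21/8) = 2*(2*x + 3)/(4*x + 3)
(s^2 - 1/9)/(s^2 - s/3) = (s + 1/3)/s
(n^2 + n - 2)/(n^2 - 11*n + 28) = (n^2 + n - 2)/(n^2 - 11*n + 28)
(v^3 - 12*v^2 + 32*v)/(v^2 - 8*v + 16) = v*(v - 8)/(v - 4)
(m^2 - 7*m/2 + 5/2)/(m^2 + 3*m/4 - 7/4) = 2*(2*m - 5)/(4*m + 7)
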